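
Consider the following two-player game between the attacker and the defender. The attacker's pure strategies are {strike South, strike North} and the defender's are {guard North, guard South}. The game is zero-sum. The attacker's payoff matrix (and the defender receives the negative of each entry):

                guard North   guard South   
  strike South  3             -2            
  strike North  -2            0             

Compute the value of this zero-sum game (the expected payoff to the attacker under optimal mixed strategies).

The attacker's indifference between strike South and strike North determines the defender's mixing probability q:
  the attacker's expected payoff from strike South: q·3 + (1−q)·(-2) = 5q - 2
  the attacker's expected payoff from strike North: q·(-2) + (1−q)·0 = -2q
  5q - 2 = -2q  ⇒  7q = 2  ⇒  q = 2/7.
The value is the attacker's expected payoff against this mix (using strike South): (2/7)·3 + (5/7)·(-2) = -4/7.

v = -4/7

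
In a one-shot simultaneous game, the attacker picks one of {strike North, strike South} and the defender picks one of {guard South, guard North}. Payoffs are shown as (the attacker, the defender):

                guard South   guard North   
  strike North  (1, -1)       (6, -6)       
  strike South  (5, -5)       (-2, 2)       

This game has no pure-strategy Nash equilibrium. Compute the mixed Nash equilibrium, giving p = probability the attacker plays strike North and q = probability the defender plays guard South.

p = 7/12, q = 2/3

In a mixed equilibrium the defender is indifferent between guard South and guard North; this condition fixes p.
  the defender's expected payoff from guard South: p·(-1) + (1−p)·(-5) = 4p - 5
  the defender's expected payoff from guard North: p·(-6) + (1−p)·2 = -8p + 2
  4p - 5 = -8p + 2  ⇒  12p = 7  ⇒  p = 7/12.
The attacker's indifference between strike North and strike South determines the defender's mixing probability q:
  the attacker's expected payoff from strike North: q·1 + (1−q)·6 = -5q + 6
  the attacker's expected payoff from strike South: q·5 + (1−q)·(-2) = 7q - 2
  -5q + 6 = 7q - 2  ⇒  -12q = -8  ⇒  q = 2/3.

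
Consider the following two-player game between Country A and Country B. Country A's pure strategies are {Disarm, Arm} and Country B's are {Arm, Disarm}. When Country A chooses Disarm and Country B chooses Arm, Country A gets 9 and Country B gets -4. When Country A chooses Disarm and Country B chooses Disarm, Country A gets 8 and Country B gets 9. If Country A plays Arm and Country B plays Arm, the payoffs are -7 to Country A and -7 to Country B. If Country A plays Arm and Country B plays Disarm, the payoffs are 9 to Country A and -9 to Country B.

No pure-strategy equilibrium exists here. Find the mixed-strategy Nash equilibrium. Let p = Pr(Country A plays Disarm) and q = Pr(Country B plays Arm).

p = 2/15, q = 1/17

Set Country B's expected payoff from Arm equal to that from Disarm:
  Country B's payoff from Arm: p·(-4) + (1−p)·(-7) = 3p - 7
  Country B's payoff from Disarm: p·9 + (1−p)·(-9) = 18p - 9
  3p - 7 = 18p - 9  ⇒  -15p = -2  ⇒  p = 2/15.
In a mixed equilibrium Country A is indifferent between Disarm and Arm; this condition fixes q.
  Country A's payoff from Disarm: q·9 + (1−q)·8 = q + 8
  Country A's payoff from Arm: q·(-7) + (1−q)·9 = -16q + 9
  q + 8 = -16q + 9  ⇒  17q = 1  ⇒  q = 1/17.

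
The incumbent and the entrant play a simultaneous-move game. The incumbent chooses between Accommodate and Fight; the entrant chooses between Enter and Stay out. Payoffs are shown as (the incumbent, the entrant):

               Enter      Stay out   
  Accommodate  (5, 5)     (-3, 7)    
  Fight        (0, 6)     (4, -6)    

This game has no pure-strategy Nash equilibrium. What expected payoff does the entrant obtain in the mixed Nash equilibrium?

The incumbent's mix must leave the entrant indifferent between Enter and Stay out.
  the entrant's expected payoff from Enter: p·5 + (1−p)·6 = -p + 6
  the entrant's expected payoff from Stay out: p·7 + (1−p)·(-6) = 13p - 6
  -p + 6 = 13p - 6  ⇒  -14p = -12  ⇒  p = 6/7.
At equilibrium the entrant is indifferent across columns, so the entrant's payoff equals the payoff from Enter: (6/7)·5 + (1/7)·6 = 36/7.

36/7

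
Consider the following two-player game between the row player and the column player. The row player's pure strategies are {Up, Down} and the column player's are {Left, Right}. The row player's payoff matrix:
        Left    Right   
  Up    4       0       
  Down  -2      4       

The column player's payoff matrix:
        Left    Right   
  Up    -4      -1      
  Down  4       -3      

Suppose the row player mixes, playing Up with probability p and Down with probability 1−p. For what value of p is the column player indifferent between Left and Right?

p = 7/10

In a mixed equilibrium the column player is indifferent between Left and Right; this condition fixes p.
  the column player's payoff to Left: p·(-4) + (1−p)·4 = -8p + 4
  the column player's payoff to Right: p·(-1) + (1−p)·(-3) = 2p - 3
  -8p + 4 = 2p - 3  ⇒  -10p = -7  ⇒  p = 7/10.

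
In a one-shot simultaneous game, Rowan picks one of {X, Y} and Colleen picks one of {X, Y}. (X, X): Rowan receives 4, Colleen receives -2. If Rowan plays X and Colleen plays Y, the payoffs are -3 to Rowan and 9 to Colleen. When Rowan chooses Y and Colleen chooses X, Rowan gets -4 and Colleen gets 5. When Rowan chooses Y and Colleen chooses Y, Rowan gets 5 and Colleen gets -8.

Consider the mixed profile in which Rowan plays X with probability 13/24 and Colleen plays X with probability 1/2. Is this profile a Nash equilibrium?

Yes

Check Colleen's indifference given Rowan's mix p = 13/24:
  payoff from X = 29/24; payoff from Y = 29/24 — equal.
Check Rowan's indifference given Colleen's mix q = 1/2:
  payoff from X = 1/2; payoff from Y = 1/2 — equal.
Both players are indifferent, so neither can profitably deviate.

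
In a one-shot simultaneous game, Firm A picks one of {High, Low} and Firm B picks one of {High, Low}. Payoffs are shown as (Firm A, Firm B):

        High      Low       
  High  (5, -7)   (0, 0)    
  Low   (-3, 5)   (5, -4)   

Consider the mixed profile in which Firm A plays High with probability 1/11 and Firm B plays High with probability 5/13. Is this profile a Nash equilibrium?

No

Given Firm A's mix p = 1/11, Firm B's payoff from High is 43/11 but from Low is -40/11. Firm B strictly prefers High, so Firm B would not mix.
So the proposed profile is not a Nash equilibrium.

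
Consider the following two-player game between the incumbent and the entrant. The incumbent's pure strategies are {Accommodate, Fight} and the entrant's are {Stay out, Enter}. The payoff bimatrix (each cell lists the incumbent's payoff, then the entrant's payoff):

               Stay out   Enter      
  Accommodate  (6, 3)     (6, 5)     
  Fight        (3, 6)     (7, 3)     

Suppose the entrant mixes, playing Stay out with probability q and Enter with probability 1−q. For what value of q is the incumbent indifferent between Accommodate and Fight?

q = 1/4

The entrant's mix must leave the incumbent indifferent between Accommodate and Fight.
  the incumbent's payoff to Accommodate: q·6 + (1−q)·6 = 6
  the incumbent's payoff to Fight: q·3 + (1−q)·7 = -4q + 7
  6 = -4q + 7  ⇒  4q = 1  ⇒  q = 1/4.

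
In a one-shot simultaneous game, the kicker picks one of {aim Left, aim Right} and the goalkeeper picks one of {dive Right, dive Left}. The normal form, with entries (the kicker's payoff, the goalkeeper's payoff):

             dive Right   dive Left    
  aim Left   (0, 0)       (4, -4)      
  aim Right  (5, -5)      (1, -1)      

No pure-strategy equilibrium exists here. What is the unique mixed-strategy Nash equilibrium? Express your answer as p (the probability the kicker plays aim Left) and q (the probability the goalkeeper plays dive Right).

p = 1/2, q = 3/8

In a mixed equilibrium the goalkeeper is indifferent between dive Right and dive Left; this condition fixes p.
  the goalkeeper's expected payoff from dive Right: p·0 + (1−p)·(-5) = 5p - 5
  the goalkeeper's expected payoff from dive Left: p·(-4) + (1−p)·(-1) = -3p - 1
  5p - 5 = -3p - 1  ⇒  8p = 4  ⇒  p = 1/2.
The goalkeeper's mix must leave the kicker indifferent between aim Left and aim Right.
  the kicker's payoff to aim Left: q·0 + (1−q)·4 = -4q + 4
  the kicker's payoff to aim Right: q·5 + (1−q)·1 = 4q + 1
  -4q + 4 = 4q + 1  ⇒  -8q = -3  ⇒  q = 3/8.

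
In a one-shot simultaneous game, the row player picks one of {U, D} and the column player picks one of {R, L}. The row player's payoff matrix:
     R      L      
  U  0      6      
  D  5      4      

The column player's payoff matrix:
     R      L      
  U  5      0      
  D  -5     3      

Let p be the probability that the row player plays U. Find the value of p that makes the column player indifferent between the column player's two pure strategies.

Set the column player's expected payoff from R equal to that from L:
  the column player's expected payoff from R: p·5 + (1−p)·(-5) = 10p - 5
  the column player's expected payoff from L: p·0 + (1−p)·3 = -3p + 3
  10p - 5 = -3p + 3  ⇒  13p = 8  ⇒  p = 8/13.

p = 8/13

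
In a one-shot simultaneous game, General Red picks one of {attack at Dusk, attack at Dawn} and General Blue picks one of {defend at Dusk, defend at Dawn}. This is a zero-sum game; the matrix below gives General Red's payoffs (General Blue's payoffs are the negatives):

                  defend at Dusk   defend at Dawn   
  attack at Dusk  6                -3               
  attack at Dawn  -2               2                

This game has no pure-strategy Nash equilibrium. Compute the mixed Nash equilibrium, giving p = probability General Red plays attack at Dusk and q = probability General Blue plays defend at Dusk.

p = 4/13, q = 5/13

Set General Blue's expected payoff from defend at Dusk equal to that from defend at Dawn:
  General Blue's payoff from defend at Dusk: p·(-6) + (1−p)·2 = -8p + 2
  General Blue's payoff from defend at Dawn: p·3 + (1−p)·(-2) = 5p - 2
  -8p + 2 = 5p - 2  ⇒  -13p = -4  ⇒  p = 4/13.
In a mixed equilibrium General Red is indifferent between attack at Dusk and attack at Dawn; this condition fixes q.
  General Red's expected payoff from attack at Dusk: q·6 + (1−q)·(-3) = 9q - 3
  General Red's expected payoff from attack at Dawn: q·(-2) + (1−q)·2 = -4q + 2
  9q - 3 = -4q + 2  ⇒  13q = 5  ⇒  q = 5/13.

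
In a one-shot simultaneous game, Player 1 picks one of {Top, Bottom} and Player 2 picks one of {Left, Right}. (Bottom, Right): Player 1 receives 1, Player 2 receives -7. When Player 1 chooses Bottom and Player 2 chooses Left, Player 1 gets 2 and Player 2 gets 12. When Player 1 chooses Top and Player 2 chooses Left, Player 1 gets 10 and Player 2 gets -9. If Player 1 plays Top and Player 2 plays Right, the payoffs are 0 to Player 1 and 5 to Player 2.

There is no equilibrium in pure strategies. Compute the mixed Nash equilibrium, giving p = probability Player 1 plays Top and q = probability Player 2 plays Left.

Player 1's mix must leave Player 2 indifferent between Left and Right.
  Player 2's payoff to Left: p·(-9) + (1−p)·12 = -21p + 12
  Player 2's payoff to Right: p·5 + (1−p)·(-7) = 12p - 7
  -21p + 12 = 12p - 7  ⇒  -33p = -19  ⇒  p = 19/33.
For Player 1 to be willing to mix, Player 1 must be indifferent between Top and Bottom, which pins down Player 2's mix.
  Player 1's expected payoff from Top: q·10 + (1−q)·0 = 10q
  Player 1's expected payoff from Bottom: q·2 + (1−q)·1 = q + 1
  10q = q + 1  ⇒  9q = 1  ⇒  q = 1/9.

p = 19/33, q = 1/9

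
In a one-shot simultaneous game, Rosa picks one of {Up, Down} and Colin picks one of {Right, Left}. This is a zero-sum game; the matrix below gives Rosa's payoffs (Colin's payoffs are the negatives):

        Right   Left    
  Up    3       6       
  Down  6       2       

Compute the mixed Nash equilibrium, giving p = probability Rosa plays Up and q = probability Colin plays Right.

Set Colin's expected payoff from Right equal to that from Left:
  Colin's payoff to Right: p·(-3) + (1−p)·(-6) = 3p - 6
  Colin's payoff to Left: p·(-6) + (1−p)·(-2) = -4p - 2
  3p - 6 = -4p - 2  ⇒  7p = 4  ⇒  p = 4/7.
Set Rosa's expected payoff from Up equal to that from Down:
  Rosa's payoff from Up: q·3 + (1−q)·6 = -3q + 6
  Rosa's payoff from Down: q·6 + (1−q)·2 = 4q + 2
  -3q + 6 = 4q + 2  ⇒  -7q = -4  ⇒  q = 4/7.

p = 4/7, q = 4/7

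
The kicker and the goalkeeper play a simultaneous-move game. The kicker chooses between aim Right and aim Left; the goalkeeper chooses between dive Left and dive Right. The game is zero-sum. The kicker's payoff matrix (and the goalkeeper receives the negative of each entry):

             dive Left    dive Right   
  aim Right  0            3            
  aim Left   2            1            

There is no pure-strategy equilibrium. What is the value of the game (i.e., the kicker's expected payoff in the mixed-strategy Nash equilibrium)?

v = 3/2

Set the kicker's expected payoff from aim Right equal to that from aim Left:
  the kicker's payoff from aim Right: q·0 + (1−q)·3 = -3q + 3
  the kicker's payoff from aim Left: q·2 + (1−q)·1 = q + 1
  -3q + 3 = q + 1  ⇒  -4q = -2  ⇒  q = 1/2.
The value is the kicker's expected payoff against this mix (using aim Right): (1/2)·0 + (1/2)·3 = 3/2.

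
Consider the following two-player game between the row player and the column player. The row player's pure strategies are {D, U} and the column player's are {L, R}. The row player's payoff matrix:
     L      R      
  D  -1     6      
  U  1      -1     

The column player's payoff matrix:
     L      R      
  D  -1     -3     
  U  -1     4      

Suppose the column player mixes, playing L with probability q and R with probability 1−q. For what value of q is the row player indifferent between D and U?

The column player's mix must leave the row player indifferent between D and U.
  the row player's expected payoff from D: q·(-1) + (1−q)·6 = -7q + 6
  the row player's expected payoff from U: q·1 + (1−q)·(-1) = 2q - 1
  -7q + 6 = 2q - 1  ⇒  -9q = -7  ⇒  q = 7/9.

q = 7/9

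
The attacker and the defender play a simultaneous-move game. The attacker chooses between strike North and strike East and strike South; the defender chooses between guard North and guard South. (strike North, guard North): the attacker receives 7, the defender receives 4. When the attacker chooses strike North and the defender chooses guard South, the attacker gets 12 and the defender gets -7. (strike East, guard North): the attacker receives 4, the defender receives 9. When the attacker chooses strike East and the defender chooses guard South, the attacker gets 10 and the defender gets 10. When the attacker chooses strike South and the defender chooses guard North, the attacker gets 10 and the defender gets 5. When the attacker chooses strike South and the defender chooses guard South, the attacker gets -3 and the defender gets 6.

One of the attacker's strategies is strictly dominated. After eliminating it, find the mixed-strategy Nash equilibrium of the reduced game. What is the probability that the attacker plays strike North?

The attacker's strategy strike East is strictly dominated by strike North: 7 > 4 and 12 > 10. Eliminate strike East.
The attacker's mix must leave the defender indifferent between guard North and guard South.
  the defender's payoff to guard North: p·4 + (1−p)·5 = -p + 5
  the defender's payoff to guard South: p·(-7) + (1−p)·6 = -13p + 6
  -p + 5 = -13p + 6  ⇒  12p = 1  ⇒  p = 1/12.

p = 1/12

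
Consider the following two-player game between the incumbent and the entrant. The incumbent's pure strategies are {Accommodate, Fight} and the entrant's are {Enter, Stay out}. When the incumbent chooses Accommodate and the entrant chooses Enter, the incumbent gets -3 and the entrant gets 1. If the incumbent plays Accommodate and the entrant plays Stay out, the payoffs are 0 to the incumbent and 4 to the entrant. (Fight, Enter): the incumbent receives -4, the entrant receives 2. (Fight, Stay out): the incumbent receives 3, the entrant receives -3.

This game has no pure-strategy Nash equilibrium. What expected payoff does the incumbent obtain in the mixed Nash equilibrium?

-9/4

In a mixed equilibrium the incumbent is indifferent between Accommodate and Fight; this condition fixes q.
  the incumbent's payoff to Accommodate: q·(-3) + (1−q)·0 = -3q
  the incumbent's payoff to Fight: q·(-4) + (1−q)·3 = -7q + 3
  -3q = -7q + 3  ⇒  4q = 3  ⇒  q = 3/4.
At equilibrium the incumbent is indifferent across rows, so the incumbent's payoff equals the payoff from Accommodate: (3/4)·(-3) + (1/4)·0 = -9/4.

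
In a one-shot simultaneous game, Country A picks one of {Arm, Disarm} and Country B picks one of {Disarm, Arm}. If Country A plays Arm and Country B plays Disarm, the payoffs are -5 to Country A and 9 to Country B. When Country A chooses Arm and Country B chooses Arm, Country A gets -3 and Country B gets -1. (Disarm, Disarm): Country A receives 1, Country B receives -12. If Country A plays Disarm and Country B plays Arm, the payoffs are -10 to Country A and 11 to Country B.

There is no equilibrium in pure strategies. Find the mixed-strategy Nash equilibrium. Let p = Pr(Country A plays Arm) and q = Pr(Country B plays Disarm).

In a mixed equilibrium Country B is indifferent between Disarm and Arm; this condition fixes p.
  Country B's payoff from Disarm: p·9 + (1−p)·(-12) = 21p - 12
  Country B's payoff from Arm: p·(-1) + (1−p)·11 = -12p + 11
  21p - 12 = -12p + 11  ⇒  33p = 23  ⇒  p = 23/33.
Country B's mix must leave Country A indifferent between Arm and Disarm.
  Country A's payoff from Arm: q·(-5) + (1−q)·(-3) = -2q - 3
  Country A's payoff from Disarm: q·1 + (1−q)·(-10) = 11q - 10
  -2q - 3 = 11q - 10  ⇒  -13q = -7  ⇒  q = 7/13.

p = 23/33, q = 7/13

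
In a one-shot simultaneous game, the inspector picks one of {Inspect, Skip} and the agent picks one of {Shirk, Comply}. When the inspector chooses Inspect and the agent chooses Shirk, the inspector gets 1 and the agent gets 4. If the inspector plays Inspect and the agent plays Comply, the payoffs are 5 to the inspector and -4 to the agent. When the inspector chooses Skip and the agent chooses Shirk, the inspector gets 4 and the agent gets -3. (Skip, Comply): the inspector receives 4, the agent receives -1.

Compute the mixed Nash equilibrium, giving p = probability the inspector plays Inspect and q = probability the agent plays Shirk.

p = 1/5, q = 1/4

For the agent to be willing to mix, the agent must be indifferent between Shirk and Comply, which pins down the inspector's mix.
  the agent's payoff from Shirk: p·4 + (1−p)·(-3) = 7p - 3
  the agent's payoff from Comply: p·(-4) + (1−p)·(-1) = -3p - 1
  7p - 3 = -3p - 1  ⇒  10p = 2  ⇒  p = 1/5.
In a mixed equilibrium the inspector is indifferent between Inspect and Skip; this condition fixes q.
  the inspector's payoff from Inspect: q·1 + (1−q)·5 = -4q + 5
  the inspector's payoff from Skip: q·4 + (1−q)·4 = 4
  -4q + 5 = 4  ⇒  -4q = -1  ⇒  q = 1/4.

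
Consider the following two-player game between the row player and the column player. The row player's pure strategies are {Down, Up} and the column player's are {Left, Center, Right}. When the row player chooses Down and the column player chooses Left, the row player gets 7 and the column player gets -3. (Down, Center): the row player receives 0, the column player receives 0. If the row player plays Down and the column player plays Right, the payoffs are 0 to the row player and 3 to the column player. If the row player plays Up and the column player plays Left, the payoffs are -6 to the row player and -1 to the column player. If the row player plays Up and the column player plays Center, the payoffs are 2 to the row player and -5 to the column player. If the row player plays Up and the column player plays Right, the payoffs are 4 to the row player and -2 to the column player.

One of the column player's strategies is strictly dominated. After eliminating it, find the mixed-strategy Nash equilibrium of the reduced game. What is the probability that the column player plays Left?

The column player's strategy Center is strictly dominated by Right: 3 > 0 and -2 > -5. Eliminate Center.
Set the row player's expected payoff from Down equal to that from Up:
  the row player's payoff from Down: q·7 + (1−q)·0 = 7q
  the row player's payoff from Up: q·(-6) + (1−q)·4 = -10q + 4
  7q = -10q + 4  ⇒  17q = 4  ⇒  q = 4/17.

q = 4/17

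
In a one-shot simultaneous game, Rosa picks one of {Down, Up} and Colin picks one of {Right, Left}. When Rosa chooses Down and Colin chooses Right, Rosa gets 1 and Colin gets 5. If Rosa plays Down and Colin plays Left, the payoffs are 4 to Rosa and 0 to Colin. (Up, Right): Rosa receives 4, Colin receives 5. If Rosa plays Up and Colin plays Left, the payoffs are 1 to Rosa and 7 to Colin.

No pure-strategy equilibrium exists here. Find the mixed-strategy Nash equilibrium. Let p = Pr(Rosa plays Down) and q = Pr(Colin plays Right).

p = 2/7, q = 1/2

Set Colin's expected payoff from Right equal to that from Left:
  Colin's payoff from Right: p·5 + (1−p)·5 = 5
  Colin's payoff from Left: p·0 + (1−p)·7 = -7p + 7
  5 = -7p + 7  ⇒  7p = 2  ⇒  p = 2/7.
Set Rosa's expected payoff from Down equal to that from Up:
  Rosa's payoff from Down: q·1 + (1−q)·4 = -3q + 4
  Rosa's payoff from Up: q·4 + (1−q)·1 = 3q + 1
  -3q + 4 = 3q + 1  ⇒  -6q = -3  ⇒  q = 1/2.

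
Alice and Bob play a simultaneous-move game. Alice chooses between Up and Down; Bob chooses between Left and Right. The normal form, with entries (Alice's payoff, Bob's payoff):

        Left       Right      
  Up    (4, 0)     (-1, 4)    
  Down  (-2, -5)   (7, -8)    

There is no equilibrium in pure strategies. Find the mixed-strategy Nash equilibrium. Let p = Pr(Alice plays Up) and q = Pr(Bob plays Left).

In a mixed equilibrium Bob is indifferent between Left and Right; this condition fixes p.
  Bob's expected payoff from Left: p·0 + (1−p)·(-5) = 5p - 5
  Bob's expected payoff from Right: p·4 + (1−p)·(-8) = 12p - 8
  5p - 5 = 12p - 8  ⇒  -7p = -3  ⇒  p = 3/7.
Set Alice's expected payoff from Up equal to that from Down:
  Alice's payoff to Up: q·4 + (1−q)·(-1) = 5q - 1
  Alice's payoff to Down: q·(-2) + (1−q)·7 = -9q + 7
  5q - 1 = -9q + 7  ⇒  14q = 8  ⇒  q = 4/7.

p = 3/7, q = 4/7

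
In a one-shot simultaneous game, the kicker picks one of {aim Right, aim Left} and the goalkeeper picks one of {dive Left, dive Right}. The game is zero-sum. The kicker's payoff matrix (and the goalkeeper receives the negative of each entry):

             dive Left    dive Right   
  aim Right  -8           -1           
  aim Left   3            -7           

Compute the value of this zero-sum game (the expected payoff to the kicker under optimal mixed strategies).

v = -59/17

For the kicker to be willing to mix, the kicker must be indifferent between aim Right and aim Left, which pins down the goalkeeper's mix.
  the kicker's payoff from aim Right: q·(-8) + (1−q)·(-1) = -7q - 1
  the kicker's payoff from aim Left: q·3 + (1−q)·(-7) = 10q - 7
  -7q - 1 = 10q - 7  ⇒  -17q = -6  ⇒  q = 6/17.
The value is the kicker's expected payoff against this mix (using aim Right): (6/17)·(-8) + (11/17)·(-1) = -59/17.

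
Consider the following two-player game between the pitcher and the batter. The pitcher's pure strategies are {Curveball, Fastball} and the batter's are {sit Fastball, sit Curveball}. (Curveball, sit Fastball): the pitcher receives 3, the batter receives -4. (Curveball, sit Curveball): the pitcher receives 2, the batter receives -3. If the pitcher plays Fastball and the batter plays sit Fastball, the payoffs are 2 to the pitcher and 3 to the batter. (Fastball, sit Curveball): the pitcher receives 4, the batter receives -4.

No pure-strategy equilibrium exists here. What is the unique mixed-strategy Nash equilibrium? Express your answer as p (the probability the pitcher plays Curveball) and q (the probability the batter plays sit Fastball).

In a mixed equilibrium the batter is indifferent between sit Fastball and sit Curveball; this condition fixes p.
  the batter's payoff from sit Fastball: p·(-4) + (1−p)·3 = -7p + 3
  the batter's payoff from sit Curveball: p·(-3) + (1−p)·(-4) = p - 4
  -7p + 3 = p - 4  ⇒  -8p = -7  ⇒  p = 7/8.
The pitcher's indifference between Curveball and Fastball determines the batter's mixing probability q:
  the pitcher's payoff from Curveball: q·3 + (1−q)·2 = q + 2
  the pitcher's payoff from Fastball: q·2 + (1−q)·4 = -2q + 4
  q + 2 = -2q + 4  ⇒  3q = 2  ⇒  q = 2/3.

p = 7/8, q = 2/3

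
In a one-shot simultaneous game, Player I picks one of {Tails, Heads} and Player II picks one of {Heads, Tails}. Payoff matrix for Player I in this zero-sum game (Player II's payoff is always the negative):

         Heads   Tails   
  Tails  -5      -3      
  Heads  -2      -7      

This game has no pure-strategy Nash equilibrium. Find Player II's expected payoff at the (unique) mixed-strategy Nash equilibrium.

29/7

Player I's mix must leave Player II indifferent between Heads and Tails.
  Player II's expected payoff from Heads: p·5 + (1−p)·2 = 3p + 2
  Player II's expected payoff from Tails: p·3 + (1−p)·7 = -4p + 7
  3p + 2 = -4p + 7  ⇒  7p = 5  ⇒  p = 5/7.
At equilibrium Player II is indifferent across columns, so Player II's payoff equals the payoff from Heads: (5/7)·5 + (2/7)·2 = 29/7.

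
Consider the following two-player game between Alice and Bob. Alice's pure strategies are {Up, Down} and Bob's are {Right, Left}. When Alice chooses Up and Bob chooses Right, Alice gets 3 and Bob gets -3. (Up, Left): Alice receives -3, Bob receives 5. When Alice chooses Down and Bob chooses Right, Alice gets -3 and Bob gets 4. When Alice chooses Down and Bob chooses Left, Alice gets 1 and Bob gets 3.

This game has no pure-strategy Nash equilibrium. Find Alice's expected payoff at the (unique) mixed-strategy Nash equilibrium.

-3/5

Alice's indifference between Up and Down determines Bob's mixing probability q:
  Alice's expected payoff from Up: q·3 + (1−q)·(-3) = 6q - 3
  Alice's expected payoff from Down: q·(-3) + (1−q)·1 = -4q + 1
  6q - 3 = -4q + 1  ⇒  10q = 4  ⇒  q = 2/5.
At equilibrium Alice is indifferent across rows, so Alice's payoff equals the payoff from Up: (2/5)·3 + (3/5)·(-3) = -3/5.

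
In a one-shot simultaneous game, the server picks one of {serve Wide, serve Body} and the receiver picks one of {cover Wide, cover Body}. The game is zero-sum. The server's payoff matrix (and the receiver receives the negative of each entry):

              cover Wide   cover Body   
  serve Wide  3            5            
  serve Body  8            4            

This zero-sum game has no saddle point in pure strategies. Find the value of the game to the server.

Set the server's expected payoff from serve Wide equal to that from serve Body:
  the server's payoff to serve Wide: q·3 + (1−q)·5 = -2q + 5
  the server's payoff to serve Body: q·8 + (1−q)·4 = 4q + 4
  -2q + 5 = 4q + 4  ⇒  -6q = -1  ⇒  q = 1/6.
The value is the server's expected payoff against this mix (using serve Wide): (1/6)·3 + (5/6)·5 = 14/3.

v = 14/3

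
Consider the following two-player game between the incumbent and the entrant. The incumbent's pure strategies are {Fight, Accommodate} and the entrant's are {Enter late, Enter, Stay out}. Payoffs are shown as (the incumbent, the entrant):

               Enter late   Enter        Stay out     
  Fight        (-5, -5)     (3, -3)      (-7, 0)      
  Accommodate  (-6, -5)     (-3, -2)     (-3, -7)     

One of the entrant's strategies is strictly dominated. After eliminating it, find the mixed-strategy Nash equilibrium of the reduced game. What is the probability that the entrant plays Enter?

The entrant's strategy Enter late is strictly dominated by Enter: -3 > -5 and -2 > -5. Eliminate Enter late.
The entrant's mix must leave the incumbent indifferent between Fight and Accommodate.
  the incumbent's expected payoff from Fight: q·3 + (1−q)·(-7) = 10q - 7
  the incumbent's expected payoff from Accommodate: q·(-3) + (1−q)·(-3) = -3
  10q - 7 = -3  ⇒  10q = 4  ⇒  q = 2/5.

q = 2/5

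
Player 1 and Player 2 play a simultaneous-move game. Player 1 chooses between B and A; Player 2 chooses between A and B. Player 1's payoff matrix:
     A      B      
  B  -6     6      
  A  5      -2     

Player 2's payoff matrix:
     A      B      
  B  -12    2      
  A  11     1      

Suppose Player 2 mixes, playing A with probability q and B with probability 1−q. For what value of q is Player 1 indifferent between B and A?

Set Player 1's expected payoff from B equal to that from A:
  Player 1's payoff from B: q·(-6) + (1−q)·6 = -12q + 6
  Player 1's payoff from A: q·5 + (1−q)·(-2) = 7q - 2
  -12q + 6 = 7q - 2  ⇒  -19q = -8  ⇒  q = 8/19.

q = 8/19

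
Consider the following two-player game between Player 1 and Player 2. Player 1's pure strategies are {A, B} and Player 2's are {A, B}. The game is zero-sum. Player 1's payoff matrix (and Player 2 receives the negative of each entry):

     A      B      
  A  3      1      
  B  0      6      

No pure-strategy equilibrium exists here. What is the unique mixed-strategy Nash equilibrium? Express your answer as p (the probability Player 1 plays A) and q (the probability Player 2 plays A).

For Player 2 to be willing to mix, Player 2 must be indifferent between A and B, which pins down Player 1's mix.
  Player 2's expected payoff from A: p·(-3) + (1−p)·0 = -3p
  Player 2's expected payoff from B: p·(-1) + (1−p)·(-6) = 5p - 6
  -3p = 5p - 6  ⇒  -8p = -6  ⇒  p = 3/4.
For Player 1 to be willing to mix, Player 1 must be indifferent between A and B, which pins down Player 2's mix.
  Player 1's payoff from A: q·3 + (1−q)·1 = 2q + 1
  Player 1's payoff from B: q·0 + (1−q)·6 = -6q + 6
  2q + 1 = -6q + 6  ⇒  8q = 5  ⇒  q = 5/8.

p = 3/4, q = 5/8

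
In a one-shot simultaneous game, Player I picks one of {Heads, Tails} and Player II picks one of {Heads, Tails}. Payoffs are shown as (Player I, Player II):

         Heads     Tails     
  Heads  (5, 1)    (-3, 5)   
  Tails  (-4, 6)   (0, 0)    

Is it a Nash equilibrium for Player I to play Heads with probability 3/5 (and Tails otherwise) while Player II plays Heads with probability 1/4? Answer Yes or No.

Yes

Check Player II's indifference given Player I's mix p = 3/5:
  payoff from Heads = 3; payoff from Tails = 3 — equal.
Check Player I's indifference given Player II's mix q = 1/4:
  payoff from Heads = -1; payoff from Tails = -1 — equal.
Both players are indifferent, so neither can profitably deviate.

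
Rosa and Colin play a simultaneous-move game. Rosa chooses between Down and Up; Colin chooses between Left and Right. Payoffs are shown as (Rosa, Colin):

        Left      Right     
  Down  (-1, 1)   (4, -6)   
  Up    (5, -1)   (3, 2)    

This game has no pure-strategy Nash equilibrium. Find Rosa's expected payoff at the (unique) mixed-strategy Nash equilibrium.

For Rosa to be willing to mix, Rosa must be indifferent between Down and Up, which pins down Colin's mix.
  Rosa's payoff to Down: q·(-1) + (1−q)·4 = -5q + 4
  Rosa's payoff to Up: q·5 + (1−q)·3 = 2q + 3
  -5q + 4 = 2q + 3  ⇒  -7q = -1  ⇒  q = 1/7.
At equilibrium Rosa is indifferent across rows, so Rosa's payoff equals the payoff from Down: (1/7)·(-1) + (6/7)·4 = 23/7.

23/7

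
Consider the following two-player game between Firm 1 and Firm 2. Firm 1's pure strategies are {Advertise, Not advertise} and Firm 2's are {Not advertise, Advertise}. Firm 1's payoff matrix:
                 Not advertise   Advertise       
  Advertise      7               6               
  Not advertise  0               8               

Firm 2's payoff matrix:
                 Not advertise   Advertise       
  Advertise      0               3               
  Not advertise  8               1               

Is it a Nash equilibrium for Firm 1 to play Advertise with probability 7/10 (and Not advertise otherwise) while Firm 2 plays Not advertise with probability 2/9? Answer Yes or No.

Yes

Check Firm 2's indifference given Firm 1's mix p = 7/10:
  payoff from Not advertise = 12/5; payoff from Advertise = 12/5 — equal.
Check Firm 1's indifference given Firm 2's mix q = 2/9:
  payoff from Advertise = 56/9; payoff from Not advertise = 56/9 — equal.
Both players are indifferent, so neither can profitably deviate.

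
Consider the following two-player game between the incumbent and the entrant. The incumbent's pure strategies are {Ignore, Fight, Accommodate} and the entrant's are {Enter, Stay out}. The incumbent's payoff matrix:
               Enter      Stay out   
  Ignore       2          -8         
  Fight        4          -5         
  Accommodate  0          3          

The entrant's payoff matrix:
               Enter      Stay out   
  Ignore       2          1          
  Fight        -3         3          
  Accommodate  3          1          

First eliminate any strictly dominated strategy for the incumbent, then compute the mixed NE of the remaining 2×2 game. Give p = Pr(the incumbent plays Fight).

The incumbent's strategy Ignore is strictly dominated by Fight: 4 > 2 and -5 > -8. Eliminate Ignore.
The incumbent's mix must leave the entrant indifferent between Enter and Stay out.
  the entrant's payoff from Enter: p·(-3) + (1−p)·3 = -6p + 3
  the entrant's payoff from Stay out: p·3 + (1−p)·1 = 2p + 1
  -6p + 3 = 2p + 1  ⇒  -8p = -2  ⇒  p = 1/4.

p = 1/4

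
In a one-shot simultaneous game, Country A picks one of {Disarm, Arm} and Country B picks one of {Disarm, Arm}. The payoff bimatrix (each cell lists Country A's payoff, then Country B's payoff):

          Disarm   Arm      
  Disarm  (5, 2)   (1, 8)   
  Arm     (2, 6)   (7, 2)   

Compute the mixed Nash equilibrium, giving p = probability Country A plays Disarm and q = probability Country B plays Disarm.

p = 2/5, q = 2/3

For Country B to be willing to mix, Country B must be indifferent between Disarm and Arm, which pins down Country A's mix.
  Country B's payoff to Disarm: p·2 + (1−p)·6 = -4p + 6
  Country B's payoff to Arm: p·8 + (1−p)·2 = 6p + 2
  -4p + 6 = 6p + 2  ⇒  -10p = -4  ⇒  p = 2/5.
Set Country A's expected payoff from Disarm equal to that from Arm:
  Country A's payoff to Disarm: q·5 + (1−q)·1 = 4q + 1
  Country A's payoff to Arm: q·2 + (1−q)·7 = -5q + 7
  4q + 1 = -5q + 7  ⇒  9q = 6  ⇒  q = 2/3.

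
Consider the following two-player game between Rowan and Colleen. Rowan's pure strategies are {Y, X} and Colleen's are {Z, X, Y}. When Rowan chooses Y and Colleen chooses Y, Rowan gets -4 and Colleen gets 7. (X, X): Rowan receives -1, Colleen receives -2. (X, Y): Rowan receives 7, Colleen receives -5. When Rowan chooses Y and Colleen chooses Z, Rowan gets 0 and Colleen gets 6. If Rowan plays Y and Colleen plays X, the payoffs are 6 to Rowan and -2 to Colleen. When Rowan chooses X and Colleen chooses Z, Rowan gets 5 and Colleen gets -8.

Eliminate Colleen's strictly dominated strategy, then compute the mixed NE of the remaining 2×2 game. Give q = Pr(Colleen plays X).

Colleen's strategy Z is strictly dominated by Y: 7 > 6 and -5 > -8. Eliminate Z.
Set Rowan's expected payoff from Y equal to that from X:
  Rowan's payoff to Y: q·6 + (1−q)·(-4) = 10q - 4
  Rowan's payoff to X: q·(-1) + (1−q)·7 = -8q + 7
  10q - 4 = -8q + 7  ⇒  18q = 11  ⇒  q = 11/18.

q = 11/18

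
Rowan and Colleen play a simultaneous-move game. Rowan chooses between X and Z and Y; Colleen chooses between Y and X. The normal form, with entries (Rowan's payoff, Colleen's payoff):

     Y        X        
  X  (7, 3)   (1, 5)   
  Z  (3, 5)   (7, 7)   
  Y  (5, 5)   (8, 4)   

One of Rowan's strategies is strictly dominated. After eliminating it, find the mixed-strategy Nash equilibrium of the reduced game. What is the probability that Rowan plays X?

p = 1/3

Rowan's strategy Z is strictly dominated by Y: 5 > 3 and 8 > 7. Eliminate Z.
In a mixed equilibrium Colleen is indifferent between Y and X; this condition fixes p.
  Colleen's expected payoff from Y: p·3 + (1−p)·5 = -2p + 5
  Colleen's expected payoff from X: p·5 + (1−p)·4 = p + 4
  -2p + 5 = p + 4  ⇒  -3p = -1  ⇒  p = 1/3.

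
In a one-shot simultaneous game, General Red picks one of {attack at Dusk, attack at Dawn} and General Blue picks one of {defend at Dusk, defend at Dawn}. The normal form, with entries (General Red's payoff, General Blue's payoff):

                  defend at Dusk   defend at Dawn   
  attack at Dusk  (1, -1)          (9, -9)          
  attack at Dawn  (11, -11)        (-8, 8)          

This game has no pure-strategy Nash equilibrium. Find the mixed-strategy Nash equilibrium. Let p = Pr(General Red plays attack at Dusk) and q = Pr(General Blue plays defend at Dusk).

p = 19/27, q = 17/27

General Blue's indifference between defend at Dusk and defend at Dawn determines General Red's mixing probability p:
  General Blue's payoff to defend at Dusk: p·(-1) + (1−p)·(-11) = 10p - 11
  General Blue's payoff to defend at Dawn: p·(-9) + (1−p)·8 = -17p + 8
  10p - 11 = -17p + 8  ⇒  27p = 19  ⇒  p = 19/27.
General Blue's mix must leave General Red indifferent between attack at Dusk and attack at Dawn.
  General Red's payoff from attack at Dusk: q·1 + (1−q)·9 = -8q + 9
  General Red's payoff from attack at Dawn: q·11 + (1−q)·(-8) = 19q - 8
  -8q + 9 = 19q - 8  ⇒  -27q = -17  ⇒  q = 17/27.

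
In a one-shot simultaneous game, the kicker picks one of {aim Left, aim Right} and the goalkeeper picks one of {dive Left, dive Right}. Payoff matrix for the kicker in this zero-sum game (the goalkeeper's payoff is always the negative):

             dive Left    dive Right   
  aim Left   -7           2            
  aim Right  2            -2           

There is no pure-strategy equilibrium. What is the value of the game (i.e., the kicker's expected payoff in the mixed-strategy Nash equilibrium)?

Set the kicker's expected payoff from aim Left equal to that from aim Right:
  the kicker's expected payoff from aim Left: q·(-7) + (1−q)·2 = -9q + 2
  the kicker's expected payoff from aim Right: q·2 + (1−q)·(-2) = 4q - 2
  -9q + 2 = 4q - 2  ⇒  -13q = -4  ⇒  q = 4/13.
The value is the kicker's expected payoff against this mix (using aim Left): (4/13)·(-7) + (9/13)·2 = -10/13.

v = -10/13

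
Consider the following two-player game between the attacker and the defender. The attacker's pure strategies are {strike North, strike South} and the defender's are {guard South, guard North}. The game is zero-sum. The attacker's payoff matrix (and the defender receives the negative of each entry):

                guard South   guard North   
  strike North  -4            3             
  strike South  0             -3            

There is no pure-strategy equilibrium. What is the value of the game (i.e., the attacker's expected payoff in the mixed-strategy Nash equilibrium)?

For the attacker to be willing to mix, the attacker must be indifferent between strike North and strike South, which pins down the defender's mix.
  the attacker's payoff from strike North: q·(-4) + (1−q)·3 = -7q + 3
  the attacker's payoff from strike South: q·0 + (1−q)·(-3) = 3q - 3
  -7q + 3 = 3q - 3  ⇒  -10q = -6  ⇒  q = 3/5.
The value is the attacker's expected payoff against this mix (using strike North): (3/5)·(-4) + (2/5)·3 = -6/5.

v = -6/5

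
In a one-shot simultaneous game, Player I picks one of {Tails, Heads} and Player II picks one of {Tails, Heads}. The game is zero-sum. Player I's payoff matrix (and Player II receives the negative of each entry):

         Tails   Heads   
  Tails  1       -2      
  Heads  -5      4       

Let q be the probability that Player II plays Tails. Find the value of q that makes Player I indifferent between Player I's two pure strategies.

q = 1/2

In a mixed equilibrium Player I is indifferent between Tails and Heads; this condition fixes q.
  Player I's expected payoff from Tails: q·1 + (1−q)·(-2) = 3q - 2
  Player I's expected payoff from Heads: q·(-5) + (1−q)·4 = -9q + 4
  3q - 2 = -9q + 4  ⇒  12q = 6  ⇒  q = 1/2.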